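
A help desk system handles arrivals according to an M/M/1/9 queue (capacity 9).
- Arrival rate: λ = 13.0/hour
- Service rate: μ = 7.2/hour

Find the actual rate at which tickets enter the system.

ρ = λ/μ = 13.0/7.2 = 1.80556
P₀ = (1-ρ)/(1-ρ^(K+1)) = (1-1.80556)/(1-1.80556^10) = -0.8056/-367.2301 = 0.002194
P_K = P₀×ρ^K = 0.002194 × 1.80556^9 = 0.002194 × 203.9423 = 0.4474
λ_eff = λ(1-P_K) = 13.0 × (1 - 0.44737) = 13.0 × 0.55263 = 7.1842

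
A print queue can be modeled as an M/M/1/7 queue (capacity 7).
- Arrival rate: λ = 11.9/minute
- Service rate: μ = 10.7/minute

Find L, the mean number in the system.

ρ = λ/μ = 11.9/10.7 = 1.11215
P₀ = (1-ρ)/(1-ρ^(K+1)) = (1-1.11215)/(1-1.11215^8) = -0.11215/-1.3405 = 0.08366
P_K = P₀×ρ^K = 0.08366 × 1.11215^7 = 0.08366 × 2.1045 = 0.1761
L = ρ[1 - (K+1)ρ^K + Kρ^(K+1)] / [(1-ρ)(1-ρ^(K+1))]
L = 1.11215 × (1 - 8×2.104474 + 7×2.340491) / ((1 - 1.11215) × (1 - 2.340491)) = 4.0513 jobs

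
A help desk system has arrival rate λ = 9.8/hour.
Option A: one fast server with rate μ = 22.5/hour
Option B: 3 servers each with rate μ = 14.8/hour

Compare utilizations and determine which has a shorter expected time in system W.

Option A: single server μ = 22.5 (M/M/1)
  ρ_A = 9.8/22.5 = 0.4356
  W_A = 1/(μ-λ) = 1/(22.5-9.8) = 1/12.70 = 0.07874

Option B: 3 servers μ = 14.8 (M/M/3)
  ρ_B = λ/(cμ) = 9.8/(3×14.8) = 0.2207
  Offered load a = λ/μ = cρ = 9.8/14.8 = 0.6622
  P₀ = [ Σₙ₌₀^2 aⁿ/n! + a^3/(3!(1-ρ)) ]⁻¹
  Σ = a^0/0! + a^1/1! + a^2/2! = 1.0000 + 0.6622 + 0.2192 = 1.8814
  a^3/(3!(1-ρ)) = 0.2903/(6 × 0.7793) = 0.06209
  P₀ = 1/(1.8814 + 0.06209) = 0.5145
  Lq = P₀·a^3·ρ / (3!(1-ρ)²) = 0.51454 × 0.29033 × 0.22072 / (6 × 0.60728) = 0.009049
  Wq_B = Lq/λ = 0.009049/9.8 = 0.0009234
  W_B = Wq_B + 1/μ = 0.0009234 + 0.06757 = 0.06849

Since W_B = 0.06849 < W_A = 0.07874, Option B (multiple servers) has the shorter time in system.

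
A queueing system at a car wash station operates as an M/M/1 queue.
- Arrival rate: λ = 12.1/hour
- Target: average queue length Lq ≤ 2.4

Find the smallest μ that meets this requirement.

For M/M/1: Lq = λ²/(μ(μ-λ))
Need Lq ≤ 2.4, i.e. μ(μ-λ) ≥ λ²/2.4
μ² - 12.1μ - 146.41/2.4 ≥ 0  →  μ² - 12.1μ - 61.00417 ≥ 0
Quadratic formula (positive root): μ = [λ + √(λ² + 4×61.00417)]/2
Discriminant: 146.41 + 4×61.00417 = 390.4267, √390.4267 = 19.7592
μ ≥ (12.1 + 19.7592)/2 = 15.9296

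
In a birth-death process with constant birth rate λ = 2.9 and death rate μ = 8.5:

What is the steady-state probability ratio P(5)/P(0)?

For constant rates: P(n)/P(0) = (λ/μ)^n
P(5)/P(0) = (2.9/8.5)^5 = 0.34118^5 = 0.004623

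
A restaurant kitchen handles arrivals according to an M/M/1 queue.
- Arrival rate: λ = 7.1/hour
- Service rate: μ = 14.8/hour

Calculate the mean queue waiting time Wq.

First, compute utilization: ρ = λ/μ = 7.1/14.8 = 0.4797
For M/M/1: Wq = λ/(μ(μ-λ))
Wq = 7.1/(14.8 × (14.8-7.1))
Wq = 7.1/(14.8 × 7.70)
Wq = 0.06230 hours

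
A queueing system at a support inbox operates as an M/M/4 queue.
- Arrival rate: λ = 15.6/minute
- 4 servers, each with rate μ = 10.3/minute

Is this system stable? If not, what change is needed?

Stability requires ρ = λ/(cμ) < 1
ρ = 15.6/(4 × 10.3) = 15.6/41.20 = 0.3786
Since 0.3786 < 1, the system is STABLE.
The servers are busy 37.86% of the time.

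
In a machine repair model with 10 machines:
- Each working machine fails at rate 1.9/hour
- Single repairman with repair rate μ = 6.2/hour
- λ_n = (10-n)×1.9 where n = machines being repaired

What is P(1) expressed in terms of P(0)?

P(1)/P(0) = ∏_{i=0}^{1-1} λ_i/μ_{i+1}
= (10-0)×1.9/6.2
= 3.0645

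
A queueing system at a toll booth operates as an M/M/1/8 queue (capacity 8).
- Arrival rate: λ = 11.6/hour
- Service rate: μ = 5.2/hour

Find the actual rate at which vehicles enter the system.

ρ = λ/μ = 11.6/5.2 = 2.23077
P₀ = (1-ρ)/(1-ρ^(K+1)) = (1-2.23077)/(1-2.23077^9) = -1.23077/-1367.0222 = 0.0009003
P_K = P₀×ρ^K = 0.0009003 × 2.23077^8 = 0.0009003 × 613.2511 = 0.5521
λ_eff = λ(1-P_K) = 11.6 × (1 - 0.55213) = 11.6 × 0.44787 = 5.1953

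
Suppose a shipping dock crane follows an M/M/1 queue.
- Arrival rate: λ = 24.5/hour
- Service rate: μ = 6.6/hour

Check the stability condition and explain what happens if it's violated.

Stability requires ρ = λ/(cμ) < 1
ρ = 24.5/(1 × 6.6) = 24.5/6.60 = 3.7121
Since 3.7121 ≥ 1, the system is UNSTABLE.
Queue grows without bound. Need μ > λ = 24.5.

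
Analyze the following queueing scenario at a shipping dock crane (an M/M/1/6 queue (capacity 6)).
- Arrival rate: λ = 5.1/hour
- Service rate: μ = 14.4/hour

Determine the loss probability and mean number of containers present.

ρ = λ/μ = 5.1/14.4 = 0.354167
P₀ = (1-ρ)/(1-ρ^(K+1)) = (1-0.354167)/(1-0.354167^7) = 0.6458/0.9993 = 0.6463
P_K = P₀×ρ^K = 0.64628 × 0.354167^6 = 0.64628 × 0.0019736 = 0.001275
Blocking probability P_6 = 0.001275 (0.13%)
L = ρ[1 - (K+1)ρ^K + Kρ^(K+1)] / [(1-ρ)(1-ρ^(K+1))]
L = 0.354167 × (1 - 7×0.001974 + 6×0.0006990) / ((1 - 0.354167) × (1 - 0.0006990)) = 0.5435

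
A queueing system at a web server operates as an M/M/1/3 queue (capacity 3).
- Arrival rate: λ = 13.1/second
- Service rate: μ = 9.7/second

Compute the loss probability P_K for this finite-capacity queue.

ρ = λ/μ = 13.1/9.7 = 1.3505
P₀ = (1-ρ)/(1-ρ^(K+1)) = (1-1.3505)/(1-1.3505^4) = -0.3505/-2.3264 = 0.1507
P_K = P₀×ρ^K = 0.15066 × 1.3505^3 = 0.15066 × 2.4631 = 0.3711
Blocking probability = 37.11%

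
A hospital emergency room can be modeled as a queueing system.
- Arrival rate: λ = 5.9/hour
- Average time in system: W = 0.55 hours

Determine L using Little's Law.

Little's Law: L = λW
L = 5.9 × 0.55 = 3.2450 patients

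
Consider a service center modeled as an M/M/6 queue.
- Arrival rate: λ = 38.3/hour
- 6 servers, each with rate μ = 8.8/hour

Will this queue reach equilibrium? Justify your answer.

Stability requires ρ = λ/(cμ) < 1
ρ = 38.3/(6 × 8.8) = 38.3/52.80 = 0.7254
Since 0.7254 < 1, the system is STABLE.
The servers are busy 72.54% of the time.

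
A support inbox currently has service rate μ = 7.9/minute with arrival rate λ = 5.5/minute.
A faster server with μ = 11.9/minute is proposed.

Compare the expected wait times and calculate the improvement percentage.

System 1: ρ₁ = 5.5/7.9 = 0.6962, W₁ = 1/(7.9-5.5) = 0.41667
System 2: ρ₂ = 5.5/11.9 = 0.4622, W₂ = 1/(11.9-5.5) = 0.15625
Improvement: (W₁-W₂)/W₁ = (0.41667-0.15625)/0.41667 = 62.50%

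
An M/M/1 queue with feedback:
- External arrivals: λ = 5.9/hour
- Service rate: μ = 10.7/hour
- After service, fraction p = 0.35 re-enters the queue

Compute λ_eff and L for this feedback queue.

Effective arrival rate: λ_eff = λ/(1-p) = 5.9/(1-0.35) = 5.9/0.65 = 9.0769
ρ = λ_eff/μ = 9.0769/10.7 = 0.84831
L = ρ/(1-ρ) = 0.84831/(1-0.84831) = 5.5924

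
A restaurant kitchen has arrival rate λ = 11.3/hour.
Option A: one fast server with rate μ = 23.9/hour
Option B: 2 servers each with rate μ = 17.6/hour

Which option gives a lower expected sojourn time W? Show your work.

Option A: single server μ = 23.9 (M/M/1)
  ρ_A = 11.3/23.9 = 0.4728
  W_A = 1/(μ-λ) = 1/(23.9-11.3) = 1/12.60 = 0.07937

Option B: 2 servers μ = 17.6 (M/M/2)
  ρ_B = λ/(cμ) = 11.3/(2×17.6) = 0.3210
  Offered load a = λ/μ = cρ = 11.3/17.6 = 0.6420
  P₀ = [ Σₙ₌₀^1 aⁿ/n! + a^2/(2!(1-ρ)) ]⁻¹
  Σ = a^0/0! + a^1/1! = 1.0000 + 0.6420 = 1.6420
  a^2/(2!(1-ρ)) = 0.41222/(2 × 0.67898) = 0.3036
  P₀ = 1/(1.6420 + 0.3036) = 0.5140
  Lq = P₀·a^2·ρ / (2!(1-ρ)²) = 0.51398 × 0.41222 × 0.32102 / (2 × 0.46101) = 0.07377
  Wq_B = Lq/λ = 0.07377/11.3 = 0.006528
  W_B = Wq_B + 1/μ = 0.006528 + 0.05682 = 0.06335

Since W_B = 0.06335 < W_A = 0.07937, Option B (multiple servers) has the shorter time in system.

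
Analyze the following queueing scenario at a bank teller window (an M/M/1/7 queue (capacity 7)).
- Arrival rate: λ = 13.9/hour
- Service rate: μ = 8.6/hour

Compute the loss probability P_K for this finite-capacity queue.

ρ = λ/μ = 13.9/8.6 = 1.6163
P₀ = (1-ρ)/(1-ρ^(K+1)) = (1-1.6163)/(1-1.6163^8) = -0.6163/-45.5775 = 0.01352
P_K = P₀×ρ^K = 0.013522 × 1.6163^7 = 0.013522 × 28.8173 = 0.3897
Blocking probability = 38.97%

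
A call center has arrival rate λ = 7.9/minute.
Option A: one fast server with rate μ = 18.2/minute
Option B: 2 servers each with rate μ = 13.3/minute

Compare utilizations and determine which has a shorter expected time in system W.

Option A: single server μ = 18.2 (M/M/1)
  ρ_A = 7.9/18.2 = 0.4341
  W_A = 1/(μ-λ) = 1/(18.2-7.9) = 1/10.30 = 0.09709

Option B: 2 servers μ = 13.3 (M/M/2)
  ρ_B = λ/(cμ) = 7.9/(2×13.3) = 0.2970
  Offered load a = λ/μ = cρ = 7.9/13.3 = 0.5940
  P₀ = [ Σₙ₌₀^1 aⁿ/n! + a^2/(2!(1-ρ)) ]⁻¹
  Σ = a^0/0! + a^1/1! = 1.0000 + 0.5940 = 1.5940
  a^2/(2!(1-ρ)) = 0.3528/(2 × 0.7030) = 0.2509
  P₀ = 1/(1.5940 + 0.2509) = 0.5420
  Lq = P₀·a^2·ρ / (2!(1-ρ)²) = 0.5420 × 0.3528 × 0.2970 / (2 × 0.4942) = 0.05746
  Wq_B = Lq/λ = 0.05746/7.9 = 0.007273
  W_B = Wq_B + 1/μ = 0.007273 + 0.07519 = 0.08246

Since W_B = 0.08246 < W_A = 0.09709, Option B (multiple servers) has the shorter time in system.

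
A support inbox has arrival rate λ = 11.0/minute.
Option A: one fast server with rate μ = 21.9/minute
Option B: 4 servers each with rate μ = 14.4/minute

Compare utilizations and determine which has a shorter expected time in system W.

Option A: single server μ = 21.9 (M/M/1)
  ρ_A = 11.0/21.9 = 0.5023
  W_A = 1/(μ-λ) = 1/(21.9-11.0) = 1/10.90 = 0.09174

Option B: 4 servers μ = 14.4 (M/M/4)
  ρ_B = λ/(cμ) = 11.0/(4×14.4) = 0.1910
  Offered load a = λ/μ = cρ = 11.0/14.4 = 0.7639
  P₀ = [ Σₙ₌₀^3 aⁿ/n! + a^4/(4!(1-ρ)) ]⁻¹
  Σ = a^0/0! + a^1/1! + a^2/2! + a^3/3! = 1.0000 + 0.76389 + 0.29176 + 0.074292 = 2.1299
  a^4/(4!(1-ρ)) = 0.3405/(24 × 0.8090) = 0.01754
  P₀ = 1/(2.1299 + 0.01754) = 0.4657
  Lq = P₀·a^4·ρ / (4!(1-ρ)²) = 0.4657 × 0.3405 × 0.1910 / (24 × 0.6545) = 0.001928
  Wq_B = Lq/λ = 0.0019276/11.0 = 0.0001752
  W_B = Wq_B + 1/μ = 0.0001752 + 0.06944 = 0.06962

Since W_B = 0.06962 < W_A = 0.09174, Option B (multiple servers) has the shorter time in system.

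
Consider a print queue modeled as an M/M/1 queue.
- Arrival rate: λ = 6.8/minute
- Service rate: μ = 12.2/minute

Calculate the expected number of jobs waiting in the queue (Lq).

ρ = λ/μ = 6.8/12.2 = 0.5574
For M/M/1: Lq = λ²/(μ(μ-λ))
Lq = 46.24/(12.2 × 5.40)
Lq = 0.7019 jobs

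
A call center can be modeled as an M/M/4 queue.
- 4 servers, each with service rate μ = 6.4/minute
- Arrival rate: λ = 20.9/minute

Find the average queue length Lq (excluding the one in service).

Traffic intensity: ρ = λ/(cμ) = 20.9/(4×6.4) = 0.8164
Since ρ = 0.8164 < 1, system is stable.
Offered load a = λ/μ = cρ = 20.9/6.4 = 3.2656
P₀ = [ Σₙ₌₀^3 aⁿ/n! + a^4/(4!(1-ρ)) ]⁻¹
Σ = a^0/0! + a^1/1! + a^2/2! + a^3/3! = 1.00000 + 3.26562 + 5.33215 + 5.80427 = 15.4020
a^4/(4!(1-ρ)) = 113.7274/(24 × 0.1835938) = 25.8105
P₀ = 1/(15.4020 + 25.8105) = 0.02426
Lq = P₀·a^4·ρ / (4!(1-ρ)²) = 0.024264 × 113.7274 × 0.81641 / (24 × 0.033707) = 2.7849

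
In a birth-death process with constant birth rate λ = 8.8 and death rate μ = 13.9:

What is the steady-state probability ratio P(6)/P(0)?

For constant rates: P(n)/P(0) = (λ/μ)^n
P(6)/P(0) = (8.8/13.9)^6 = 0.6331^6 = 0.06439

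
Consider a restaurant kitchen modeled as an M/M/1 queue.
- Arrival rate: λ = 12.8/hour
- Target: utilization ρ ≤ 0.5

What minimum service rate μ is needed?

ρ = λ/μ, so μ = λ/ρ
μ ≥ 12.8/0.5 = 25.6000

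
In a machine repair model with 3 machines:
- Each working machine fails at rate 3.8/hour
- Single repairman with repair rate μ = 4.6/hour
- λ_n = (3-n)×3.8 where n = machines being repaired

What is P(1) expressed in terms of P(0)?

P(1)/P(0) = ∏_{i=0}^{1-1} λ_i/μ_{i+1}
= (3-0)×3.8/4.6
= 2.4783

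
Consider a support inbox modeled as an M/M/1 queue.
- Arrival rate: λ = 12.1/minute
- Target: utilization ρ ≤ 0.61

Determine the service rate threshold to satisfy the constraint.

ρ = λ/μ, so μ = λ/ρ
μ ≥ 12.1/0.61 = 19.8361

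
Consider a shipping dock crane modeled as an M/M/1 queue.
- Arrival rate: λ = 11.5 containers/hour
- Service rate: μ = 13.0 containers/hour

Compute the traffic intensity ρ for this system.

Server utilization: ρ = λ/μ
ρ = 11.5/13.0 = 0.8846
The server is busy 88.46% of the time.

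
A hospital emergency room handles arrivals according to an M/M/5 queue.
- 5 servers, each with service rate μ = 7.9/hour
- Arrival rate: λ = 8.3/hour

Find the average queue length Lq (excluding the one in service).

Traffic intensity: ρ = λ/(cμ) = 8.3/(5×7.9) = 0.2101
Since ρ = 0.2101 < 1, system is stable.
Offered load a = λ/μ = cρ = 8.3/7.9 = 1.0506
P₀ = [ Σₙ₌₀^4 aⁿ/n! + a^5/(5!(1-ρ)) ]⁻¹
Σ = a^0/0! + a^1/1! + a^2/2! + a^3/3! + a^4/4! = 1.0000 + 1.0506 + 0.5519 + 0.1933 + 0.05077 = 2.8466
a^5/(5!(1-ρ)) = 1.2801/(120 × 0.78987) = 0.01351
P₀ = 1/(2.8466 + 0.01351) = 0.3496
Lq = P₀·a^5·ρ / (5!(1-ρ)²) = 0.3496 × 1.2801 × 0.2101 / (120 × 0.6239) = 0.001256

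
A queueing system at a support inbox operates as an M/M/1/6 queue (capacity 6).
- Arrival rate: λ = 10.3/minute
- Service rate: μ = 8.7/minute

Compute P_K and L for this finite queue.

ρ = λ/μ = 10.3/8.7 = 1.18391
P₀ = (1-ρ)/(1-ρ^(K+1)) = (1-1.18391)/(1-1.18391^7) = -0.1839/-2.2601 = 0.08137
P_K = P₀×ρ^K = 0.08137 × 1.18391^6 = 0.08137 × 2.7537 = 0.2241
Blocking probability P_6 = 0.2241 (22.41%)
L = ρ[1 - (K+1)ρ^K + Kρ^(K+1)] / [(1-ρ)(1-ρ^(K+1))]
L = 1.18391 × (1 - 7×2.75367 + 6×3.26010) / ((1 - 1.18391) × (1 - 3.26010)) = 3.6598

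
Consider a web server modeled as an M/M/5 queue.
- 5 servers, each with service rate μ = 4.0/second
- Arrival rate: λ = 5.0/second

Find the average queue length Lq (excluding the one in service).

Traffic intensity: ρ = λ/(cμ) = 5.0/(5×4.0) = 0.2500
Since ρ = 0.2500 < 1, system is stable.
Offered load a = λ/μ = cρ = 5.0/4.0 = 1.2500
P₀ = [ Σₙ₌₀^4 aⁿ/n! + a^5/(5!(1-ρ)) ]⁻¹
Σ = a^0/0! + a^1/1! + a^2/2! + a^3/3! + a^4/4! = 1.0000 + 1.2500 + 0.78125 + 0.32552 + 0.10173 = 3.4585
a^5/(5!(1-ρ)) = 3.0518/(120 × 0.7500) = 0.03391
P₀ = 1/(3.4585 + 0.03391) = 0.2863
Lq = P₀·a^5·ρ / (5!(1-ρ)²) = 0.2863 × 3.0518 × 0.2500 / (120 × 0.5625) = 0.003236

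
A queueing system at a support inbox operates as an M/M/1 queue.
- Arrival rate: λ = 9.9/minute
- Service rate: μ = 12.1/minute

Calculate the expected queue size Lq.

ρ = λ/μ = 9.9/12.1 = 0.8182
For M/M/1: Lq = λ²/(μ(μ-λ))
Lq = 98.01/(12.1 × 2.20)
Lq = 3.6818 emails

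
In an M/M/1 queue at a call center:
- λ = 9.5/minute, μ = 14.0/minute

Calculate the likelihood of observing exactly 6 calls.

ρ = λ/μ = 9.5/14.0 = 0.67857
P(n) = (1-ρ)ρⁿ
P(6) = (1-0.67857) × 0.67857^6
P(6) = 0.3214 × 0.09763
P(6) = 0.03138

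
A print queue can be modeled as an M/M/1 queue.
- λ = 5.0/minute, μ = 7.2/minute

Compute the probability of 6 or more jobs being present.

ρ = λ/μ = 5.0/7.2 = 0.69444
P(N ≥ n) = ρⁿ
P(N ≥ 6) = 0.69444^6
P(N ≥ 6) = 0.1122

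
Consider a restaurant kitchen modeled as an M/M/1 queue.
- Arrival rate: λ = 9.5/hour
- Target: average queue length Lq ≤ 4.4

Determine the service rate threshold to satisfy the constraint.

For M/M/1: Lq = λ²/(μ(μ-λ))
Need Lq ≤ 4.4, i.e. μ(μ-λ) ≥ λ²/4.4
μ² - 9.5μ - 90.25/4.4 ≥ 0  →  μ² - 9.5μ - 20.511364 ≥ 0
Quadratic formula (positive root): μ = [λ + √(λ² + 4×20.511364)]/2
Discriminant: 90.25 + 4×20.511364 = 172.2955, √172.2955 = 13.1261
μ ≥ (9.5 + 13.1261)/2 = 11.3131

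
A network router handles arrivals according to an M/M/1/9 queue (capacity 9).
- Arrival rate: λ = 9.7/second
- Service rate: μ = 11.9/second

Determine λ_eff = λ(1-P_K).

ρ = λ/μ = 9.7/11.9 = 0.815126
P₀ = (1-ρ)/(1-ρ^(K+1)) = (1-0.815126)/(1-0.815126^10) = 0.1849/0.8705 = 0.2124
P_K = P₀×ρ^K = 0.21238 × 0.815126^9 = 0.21238 × 0.15886 = 0.03374
λ_eff = λ(1-P_K) = 9.7 × (1 - 0.03374) = 9.7 × 0.96626 = 9.3727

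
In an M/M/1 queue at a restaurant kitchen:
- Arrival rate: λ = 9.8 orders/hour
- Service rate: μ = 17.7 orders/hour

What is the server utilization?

Server utilization: ρ = λ/μ
ρ = 9.8/17.7 = 0.5537
The server is busy 55.37% of the time.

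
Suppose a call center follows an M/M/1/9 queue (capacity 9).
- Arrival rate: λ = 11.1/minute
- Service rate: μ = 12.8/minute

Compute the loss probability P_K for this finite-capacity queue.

ρ = λ/μ = 11.1/12.8 = 0.86719
P₀ = (1-ρ)/(1-ρ^(K+1)) = (1-0.86719)/(1-0.86719^10) = 0.1328/0.7595 = 0.1749
P_K = P₀×ρ^K = 0.17487 × 0.86719^9 = 0.17487 × 0.27735 = 0.04850
Blocking probability = 4.85%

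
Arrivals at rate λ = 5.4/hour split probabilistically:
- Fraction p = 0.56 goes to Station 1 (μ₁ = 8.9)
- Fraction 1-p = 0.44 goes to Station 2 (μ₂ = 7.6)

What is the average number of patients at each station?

Effective rates: λ₁ = 5.4×0.56 = 3.024, λ₂ = 5.4×0.44 = 2.376
Station 1: ρ₁ = 3.024/8.9 = 0.33978, L₁ = ρ₁/(1-ρ₁) = 0.33978/(1-0.33978) = 0.5146
Station 2: ρ₂ = 2.376/7.6 = 0.3126, L₂ = ρ₂/(1-ρ₂) = 0.3126/(1-0.3126) = 0.4548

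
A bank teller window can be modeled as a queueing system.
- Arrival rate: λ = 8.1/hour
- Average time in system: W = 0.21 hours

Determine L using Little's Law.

Little's Law: L = λW
L = 8.1 × 0.21 = 1.7010 transactions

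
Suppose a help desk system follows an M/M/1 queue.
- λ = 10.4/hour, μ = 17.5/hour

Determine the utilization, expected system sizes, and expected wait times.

Step 1: ρ = λ/μ = 10.4/17.5 = 0.5943
Step 2: L = λ/(μ-λ) = 10.4/7.10 = 1.4648
Step 3: Lq = λ²/(μ(μ-λ)) = 108.16/(17.5×7.10) = 0.8705
Step 4: W = 1/(μ-λ) = 1/7.10 = 0.14085
Step 5: Wq = λ/(μ(μ-λ)) = 10.4/(17.5×7.10) = 0.08370
Step 6: P(0) = 1-ρ = 0.4057
Verify: L = λW = 10.4×0.14085 = 1.4648 ✔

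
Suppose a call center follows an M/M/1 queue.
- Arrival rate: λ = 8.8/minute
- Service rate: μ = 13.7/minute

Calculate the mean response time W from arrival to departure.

First, compute utilization: ρ = λ/μ = 8.8/13.7 = 0.6423
For M/M/1: W = 1/(μ-λ)
W = 1/(13.7-8.8) = 1/4.90
W = 0.2041 minutes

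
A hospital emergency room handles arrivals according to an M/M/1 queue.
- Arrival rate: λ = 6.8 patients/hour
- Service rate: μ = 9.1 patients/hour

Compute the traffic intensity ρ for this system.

Server utilization: ρ = λ/μ
ρ = 6.8/9.1 = 0.7473
The server is busy 74.73% of the time.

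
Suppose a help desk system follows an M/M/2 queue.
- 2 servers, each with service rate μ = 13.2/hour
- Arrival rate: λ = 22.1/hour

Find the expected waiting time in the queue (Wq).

Traffic intensity: ρ = λ/(cμ) = 22.1/(2×13.2) = 0.8371
Since ρ = 0.8371 < 1, system is stable.
Offered load a = λ/μ = cρ = 22.1/13.2 = 1.6742
P₀ = [ Σₙ₌₀^1 aⁿ/n! + a^2/(2!(1-ρ)) ]⁻¹
Σ = a^0/0! + a^1/1! = 1.0000 + 1.6742 = 2.6742
a^2/(2!(1-ρ)) = 2.8031/(2 × 0.16288) = 8.6048
P₀ = 1/(2.6742 + 8.6048) = 0.08866
Lq = P₀·a^2·ρ / (2!(1-ρ)²) = 0.0886598 × 2.80309 × 0.837121 / (2 × 0.0265295) = 3.9210
Wq = Lq/λ = 3.9210/22.1 = 0.1774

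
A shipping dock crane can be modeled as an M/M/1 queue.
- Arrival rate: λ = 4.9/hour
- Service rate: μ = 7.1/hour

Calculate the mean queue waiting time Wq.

First, compute utilization: ρ = λ/μ = 4.9/7.1 = 0.6901
For M/M/1: Wq = λ/(μ(μ-λ))
Wq = 4.9/(7.1 × (7.1-4.9))
Wq = 4.9/(7.1 × 2.20)
Wq = 0.3137 hours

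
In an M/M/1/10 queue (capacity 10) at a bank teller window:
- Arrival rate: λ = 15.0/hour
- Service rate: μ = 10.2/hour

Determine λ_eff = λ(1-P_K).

ρ = λ/μ = 15.0/10.2 = 1.47059
P₀ = (1-ρ)/(1-ρ^(K+1)) = (1-1.47059)/(1-1.47059^11) = -0.4706/-68.5677 = 0.006863
P_K = P₀×ρ^K = 0.006863 × 1.47059^10 = 0.006863 × 47.3060 = 0.3247
λ_eff = λ(1-P_K) = 15.0 × (1 - 0.324667) = 15.0 × 0.675333 = 10.1300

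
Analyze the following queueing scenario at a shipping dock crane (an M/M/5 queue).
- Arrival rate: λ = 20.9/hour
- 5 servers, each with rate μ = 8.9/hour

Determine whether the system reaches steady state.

Stability requires ρ = λ/(cμ) < 1
ρ = 20.9/(5 × 8.9) = 20.9/44.50 = 0.4697
Since 0.4697 < 1, the system is STABLE.
The servers are busy 46.97% of the time.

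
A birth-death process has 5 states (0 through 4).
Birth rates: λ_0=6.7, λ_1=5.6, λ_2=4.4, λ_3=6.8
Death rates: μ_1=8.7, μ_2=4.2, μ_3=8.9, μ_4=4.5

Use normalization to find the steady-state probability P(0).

Ratios P(n)/P(0) = (λ₀···λₙ₋₁)/(μ₁···μₙ):
P(1)/P(0) = (6.7)/(8.7) = 0.770115
P(2)/P(0) = (6.7×5.6)/(8.7×4.2) = 1.02682
P(3)/P(0) = (6.7×5.6×4.4)/(8.7×4.2×8.9) = 0.507641
P(4)/P(0) = (6.7×5.6×4.4×6.8)/(8.7×4.2×8.9×4.5) = 0.767102

Normalization: ∑ P(n) = 1
P(0) × (1.00000 + 0.770115 + 1.02682 + 0.507641 + 0.767102) = 1
P(0) × 4.0717 = 1
P(0) = 1/4.0717 = 0.2456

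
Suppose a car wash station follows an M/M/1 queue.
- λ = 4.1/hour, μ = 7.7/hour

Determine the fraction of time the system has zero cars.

ρ = λ/μ = 4.1/7.7 = 0.5325
P(0) = 1 - ρ = 1 - 0.5325 = 0.4675
The server is idle 46.75% of the time.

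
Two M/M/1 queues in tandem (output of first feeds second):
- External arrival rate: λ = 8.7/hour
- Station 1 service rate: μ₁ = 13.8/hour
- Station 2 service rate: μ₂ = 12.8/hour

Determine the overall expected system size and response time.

By Jackson's theorem, each station behaves as independent M/M/1.
Station 1: ρ₁ = 8.7/13.8 = 0.6304, L₁ = ρ₁/(1-ρ₁) = λ/(μ₁-λ) = 8.7/5.10 = 1.70588
Station 2: ρ₂ = 8.7/12.8 = 0.6797, L₂ = ρ₂/(1-ρ₂) = λ/(μ₂-λ) = 8.7/4.10 = 2.12195
Total: L = L₁ + L₂ = 1.70588 + 2.12195 = 3.8278
W = L/λ = 3.8278/8.7 = 0.4400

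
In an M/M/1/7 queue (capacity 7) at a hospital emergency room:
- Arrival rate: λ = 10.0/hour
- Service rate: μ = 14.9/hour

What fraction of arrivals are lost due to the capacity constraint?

ρ = λ/μ = 10.0/14.9 = 0.67114
P₀ = (1-ρ)/(1-ρ^(K+1)) = (1-0.67114)/(1-0.67114^8) = 0.3289/0.9588 = 0.3430
P_K = P₀×ρ^K = 0.3430 × 0.67114^7 = 0.3430 × 0.06133 = 0.02104
Blocking probability = 2.10%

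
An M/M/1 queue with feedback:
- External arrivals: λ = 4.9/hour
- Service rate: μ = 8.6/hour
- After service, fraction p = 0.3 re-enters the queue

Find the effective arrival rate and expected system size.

Effective arrival rate: λ_eff = λ/(1-p) = 4.9/(1-0.3) = 4.9/0.70 = 7.0000
ρ = λ_eff/μ = 7.0000/8.6 = 0.813953
L = ρ/(1-ρ) = 0.813953/(1-0.813953) = 4.3750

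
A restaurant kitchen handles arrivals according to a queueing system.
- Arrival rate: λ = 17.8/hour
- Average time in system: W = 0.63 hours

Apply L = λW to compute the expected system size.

Little's Law: L = λW
L = 17.8 × 0.63 = 11.2140 orders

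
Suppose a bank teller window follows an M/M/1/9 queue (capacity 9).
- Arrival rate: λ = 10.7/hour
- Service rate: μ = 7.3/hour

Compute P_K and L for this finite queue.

ρ = λ/μ = 10.7/7.3 = 1.46575
P₀ = (1-ρ)/(1-ρ^(K+1)) = (1-1.46575)/(1-1.46575^10) = -0.4658/-44.7719 = 0.01040
P_K = P₀×ρ^K = 0.010403 × 1.46575^9 = 0.010403 × 31.2276 = 0.3249
Blocking probability P_9 = 0.3249 (32.49%)
L = ρ[1 - (K+1)ρ^K + Kρ^(K+1)] / [(1-ρ)(1-ρ^(K+1))]
L = 1.46575 × (1 - 10×31.2276 + 9×45.7719) / ((1 - 1.46575) × (1 - 45.7719)) = 7.0763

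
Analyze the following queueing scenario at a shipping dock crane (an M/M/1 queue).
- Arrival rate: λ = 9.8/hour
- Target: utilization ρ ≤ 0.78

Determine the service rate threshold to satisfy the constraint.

ρ = λ/μ, so μ = λ/ρ
μ ≥ 9.8/0.78 = 12.5641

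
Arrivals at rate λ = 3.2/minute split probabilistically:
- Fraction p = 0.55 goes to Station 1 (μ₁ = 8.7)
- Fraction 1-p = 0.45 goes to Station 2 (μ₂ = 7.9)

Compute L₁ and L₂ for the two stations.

Effective rates: λ₁ = 3.2×0.55 = 1.76, λ₂ = 3.2×0.45 = 1.44
Station 1: ρ₁ = 1.76/8.7 = 0.2023, L₁ = ρ₁/(1-ρ₁) = 0.2023/(1-0.2023) = 0.2536
Station 2: ρ₂ = 1.44/7.9 = 0.1823, L₂ = ρ₂/(1-ρ₂) = 0.1823/(1-0.1823) = 0.2229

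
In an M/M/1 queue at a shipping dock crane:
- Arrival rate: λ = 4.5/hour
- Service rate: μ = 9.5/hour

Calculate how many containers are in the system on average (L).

ρ = λ/μ = 4.5/9.5 = 0.4737
For M/M/1: L = λ/(μ-λ)
L = 4.5/(9.5-4.5) = 4.5/5.00
L = 0.9000 containers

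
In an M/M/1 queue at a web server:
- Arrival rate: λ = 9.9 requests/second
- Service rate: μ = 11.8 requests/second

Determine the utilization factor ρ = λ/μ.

Server utilization: ρ = λ/μ
ρ = 9.9/11.8 = 0.8390
The server is busy 83.90% of the time.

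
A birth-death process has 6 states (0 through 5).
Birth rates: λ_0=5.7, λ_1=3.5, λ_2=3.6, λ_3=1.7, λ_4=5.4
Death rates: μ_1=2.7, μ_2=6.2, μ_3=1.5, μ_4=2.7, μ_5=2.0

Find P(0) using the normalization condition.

Ratios P(n)/P(0) = (λ₀···λₙ₋₁)/(μ₁···μₙ):
P(1)/P(0) = (5.7)/(2.7) = 2.11111
P(2)/P(0) = (5.7×3.5)/(2.7×6.2) = 1.19176
P(3)/P(0) = (5.7×3.5×3.6)/(2.7×6.2×1.5) = 2.86022
P(4)/P(0) = (5.7×3.5×3.6×1.7)/(2.7×6.2×1.5×2.7) = 1.80088
P(5)/P(0) = (5.7×3.5×3.6×1.7×5.4)/(2.7×6.2×1.5×2.7×2.0) = 4.86237

Normalization: ∑ P(n) = 1
P(0) × (1.00000 + 2.11111 + 1.19176 + 2.86022 + 1.80088 + 4.86237) = 1
P(0) × 13.8263 = 1
P(0) = 1/13.8263 = 0.07233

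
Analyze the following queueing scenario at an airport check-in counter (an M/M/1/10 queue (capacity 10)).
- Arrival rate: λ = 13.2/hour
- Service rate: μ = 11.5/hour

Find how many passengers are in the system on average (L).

ρ = λ/μ = 13.2/11.5 = 1.14783
P₀ = (1-ρ)/(1-ρ^(K+1)) = (1-1.14783)/(1-1.14783^11) = -0.1478/-3.5567 = 0.04156
P_K = P₀×ρ^K = 0.04156 × 1.14783^10 = 0.04156 × 3.9699 = 0.1650
L = ρ[1 - (K+1)ρ^K + Kρ^(K+1)] / [(1-ρ)(1-ρ^(K+1))]
L = 1.14783 × (1 - 11×3.969865 + 10×4.556730) / ((1 - 1.14783) × (1 - 4.556730)) = 6.3282 passengers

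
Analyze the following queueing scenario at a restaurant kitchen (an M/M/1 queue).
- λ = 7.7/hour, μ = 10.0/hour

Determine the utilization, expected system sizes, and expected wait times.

Step 1: ρ = λ/μ = 7.7/10.0 = 0.7700
Step 2: L = λ/(μ-λ) = 7.7/2.30 = 3.3478
Step 3: Lq = λ²/(μ(μ-λ)) = 59.29/(10.0×2.30) = 2.5778
Step 4: W = 1/(μ-λ) = 1/2.30 = 0.43478
Step 5: Wq = λ/(μ(μ-λ)) = 7.7/(10.0×2.30) = 0.3348
Step 6: P(0) = 1-ρ = 0.2300
Verify: L = λW = 7.7×0.43478 = 3.3478 ✔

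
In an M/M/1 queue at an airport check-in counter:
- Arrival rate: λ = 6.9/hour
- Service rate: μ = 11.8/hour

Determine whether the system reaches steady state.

Stability requires ρ = λ/(cμ) < 1
ρ = 6.9/(1 × 11.8) = 6.9/11.80 = 0.5847
Since 0.5847 < 1, the system is STABLE.
The server is busy 58.47% of the time.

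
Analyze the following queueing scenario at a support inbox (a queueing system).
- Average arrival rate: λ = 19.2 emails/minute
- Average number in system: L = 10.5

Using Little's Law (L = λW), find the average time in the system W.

Little's Law: L = λW, so W = L/λ
W = 10.5/19.2 = 0.5469 minutes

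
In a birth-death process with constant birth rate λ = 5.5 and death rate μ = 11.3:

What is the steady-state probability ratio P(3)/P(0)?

For constant rates: P(n)/P(0) = (λ/μ)^n
P(3)/P(0) = (5.5/11.3)^3 = 0.4867^3 = 0.1153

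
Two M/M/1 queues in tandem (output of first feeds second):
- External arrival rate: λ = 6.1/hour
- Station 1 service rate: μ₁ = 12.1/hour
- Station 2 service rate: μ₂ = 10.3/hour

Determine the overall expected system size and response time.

By Jackson's theorem, each station behaves as independent M/M/1.
Station 1: ρ₁ = 6.1/12.1 = 0.5041, L₁ = ρ₁/(1-ρ₁) = λ/(μ₁-λ) = 6.1/6.00 = 1.016667
Station 2: ρ₂ = 6.1/10.3 = 0.5922, L₂ = ρ₂/(1-ρ₂) = λ/(μ₂-λ) = 6.1/4.20 = 1.452381
Total: L = L₁ + L₂ = 1.016667 + 1.452381 = 2.4690
W = L/λ = 2.4690/6.1 = 0.4048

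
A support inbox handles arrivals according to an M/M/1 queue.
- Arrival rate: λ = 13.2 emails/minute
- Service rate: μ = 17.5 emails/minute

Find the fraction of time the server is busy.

Server utilization: ρ = λ/μ
ρ = 13.2/17.5 = 0.7543
The server is busy 75.43% of the time.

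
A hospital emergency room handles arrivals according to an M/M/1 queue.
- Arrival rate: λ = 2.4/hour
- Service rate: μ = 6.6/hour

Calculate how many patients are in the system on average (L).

ρ = λ/μ = 2.4/6.6 = 0.3636
For M/M/1: L = λ/(μ-λ)
L = 2.4/(6.6-2.4) = 2.4/4.20
L = 0.5714 patients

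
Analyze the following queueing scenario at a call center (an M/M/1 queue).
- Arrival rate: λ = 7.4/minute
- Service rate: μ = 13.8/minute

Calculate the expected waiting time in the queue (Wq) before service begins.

First, compute utilization: ρ = λ/μ = 7.4/13.8 = 0.5362
For M/M/1: Wq = λ/(μ(μ-λ))
Wq = 7.4/(13.8 × (13.8-7.4))
Wq = 7.4/(13.8 × 6.40)
Wq = 0.08379 minutes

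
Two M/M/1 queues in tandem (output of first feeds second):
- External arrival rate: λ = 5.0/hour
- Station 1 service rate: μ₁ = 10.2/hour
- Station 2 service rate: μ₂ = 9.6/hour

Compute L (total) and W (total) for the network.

By Jackson's theorem, each station behaves as independent M/M/1.
Station 1: ρ₁ = 5.0/10.2 = 0.4902, L₁ = ρ₁/(1-ρ₁) = λ/(μ₁-λ) = 5.0/5.20 = 0.9615
Station 2: ρ₂ = 5.0/9.6 = 0.5208, L₂ = ρ₂/(1-ρ₂) = λ/(μ₂-λ) = 5.0/4.60 = 1.0870
Total: L = L₁ + L₂ = 0.9615 + 1.0870 = 2.0485
W = L/λ = 2.0485/5.0 = 0.4097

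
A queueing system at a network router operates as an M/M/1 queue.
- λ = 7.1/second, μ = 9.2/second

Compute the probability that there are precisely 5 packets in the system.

ρ = λ/μ = 7.1/9.2 = 0.77174
P(n) = (1-ρ)ρⁿ
P(5) = (1-0.77174) × 0.77174^5
P(5) = 0.22826 × 0.27375
P(5) = 0.06249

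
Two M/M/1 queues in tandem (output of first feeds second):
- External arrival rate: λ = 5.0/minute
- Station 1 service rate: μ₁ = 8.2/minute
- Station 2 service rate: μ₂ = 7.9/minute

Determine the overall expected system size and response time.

By Jackson's theorem, each station behaves as independent M/M/1.
Station 1: ρ₁ = 5.0/8.2 = 0.6098, L₁ = ρ₁/(1-ρ₁) = λ/(μ₁-λ) = 5.0/3.20 = 1.5625
Station 2: ρ₂ = 5.0/7.9 = 0.6329, L₂ = ρ₂/(1-ρ₂) = λ/(μ₂-λ) = 5.0/2.90 = 1.7241
Total: L = L₁ + L₂ = 1.5625 + 1.7241 = 3.2866
W = L/λ = 3.2866/5.0 = 0.6573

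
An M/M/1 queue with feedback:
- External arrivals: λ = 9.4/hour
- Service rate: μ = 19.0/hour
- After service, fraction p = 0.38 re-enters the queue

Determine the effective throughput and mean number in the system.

Effective arrival rate: λ_eff = λ/(1-p) = 9.4/(1-0.38) = 9.4/0.62 = 15.1613
ρ = λ_eff/μ = 15.1613/19.0 = 0.797963
L = ρ/(1-ρ) = 0.797963/(1-0.797963) = 3.9496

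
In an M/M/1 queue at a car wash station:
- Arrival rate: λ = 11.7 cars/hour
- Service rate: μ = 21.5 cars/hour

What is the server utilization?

Server utilization: ρ = λ/μ
ρ = 11.7/21.5 = 0.5442
The server is busy 54.42% of the time.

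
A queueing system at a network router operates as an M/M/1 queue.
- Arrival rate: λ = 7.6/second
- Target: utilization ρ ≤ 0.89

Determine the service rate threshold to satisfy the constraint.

ρ = λ/μ, so μ = λ/ρ
μ ≥ 7.6/0.89 = 8.5393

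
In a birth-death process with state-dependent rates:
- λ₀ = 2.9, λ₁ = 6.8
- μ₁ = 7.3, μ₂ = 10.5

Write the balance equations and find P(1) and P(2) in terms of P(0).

Balance equations:
State 0: λ₀P₀ = μ₁P₁ → P₁ = (λ₀/μ₁)P₀ = (2.9/7.3)P₀ = 0.3973P₀
State 1: P₂ = (λ₀λ₁)/(μ₁μ₂)P₀ = (2.9×6.8)/(7.3×10.5)P₀ = 0.2573P₀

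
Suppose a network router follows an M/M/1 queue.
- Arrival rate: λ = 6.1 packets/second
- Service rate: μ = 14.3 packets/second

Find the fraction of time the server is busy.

Server utilization: ρ = λ/μ
ρ = 6.1/14.3 = 0.4266
The server is busy 42.66% of the time.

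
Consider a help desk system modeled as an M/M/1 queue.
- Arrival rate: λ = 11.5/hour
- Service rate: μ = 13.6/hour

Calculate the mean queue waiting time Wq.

First, compute utilization: ρ = λ/μ = 11.5/13.6 = 0.8456
For M/M/1: Wq = λ/(μ(μ-λ))
Wq = 11.5/(13.6 × (13.6-11.5))
Wq = 11.5/(13.6 × 2.10)
Wq = 0.4027 hours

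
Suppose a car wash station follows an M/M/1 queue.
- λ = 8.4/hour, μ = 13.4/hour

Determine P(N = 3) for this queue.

ρ = λ/μ = 8.4/13.4 = 0.6269
P(n) = (1-ρ)ρⁿ
P(3) = (1-0.6269) × 0.6269^3
P(3) = 0.37310 × 0.24637
P(3) = 0.09192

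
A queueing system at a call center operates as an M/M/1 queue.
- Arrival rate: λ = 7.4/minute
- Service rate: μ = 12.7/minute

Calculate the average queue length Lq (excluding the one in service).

ρ = λ/μ = 7.4/12.7 = 0.5827
For M/M/1: Lq = λ²/(μ(μ-λ))
Lq = 54.76/(12.7 × 5.30)
Lq = 0.8135 calls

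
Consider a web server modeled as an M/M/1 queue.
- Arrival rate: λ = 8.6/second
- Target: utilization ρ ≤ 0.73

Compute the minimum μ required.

ρ = λ/μ, so μ = λ/ρ
μ ≥ 8.6/0.73 = 11.7808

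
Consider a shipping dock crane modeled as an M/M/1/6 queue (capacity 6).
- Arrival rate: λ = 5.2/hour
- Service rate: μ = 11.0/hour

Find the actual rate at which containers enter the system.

ρ = λ/μ = 5.2/11.0 = 0.47273
P₀ = (1-ρ)/(1-ρ^(K+1)) = (1-0.47273)/(1-0.47273^7) = 0.5273/0.9947 = 0.5301
P_K = P₀×ρ^K = 0.5301 × 0.47273^6 = 0.5301 × 0.01116 = 0.005916
λ_eff = λ(1-P_K) = 5.2 × (1 - 0.005916) = 5.2 × 0.99408 = 5.1692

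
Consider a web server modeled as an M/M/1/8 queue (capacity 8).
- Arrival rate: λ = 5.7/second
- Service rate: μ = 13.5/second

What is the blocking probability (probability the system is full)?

ρ = λ/μ = 5.7/13.5 = 0.42222
P₀ = (1-ρ)/(1-ρ^(K+1)) = (1-0.42222)/(1-0.42222^9) = 0.5778/0.9996 = 0.5780
P_K = P₀×ρ^K = 0.5780 × 0.42222^8 = 0.5780 × 0.001010 = 0.0005838
Blocking probability = 0.05838%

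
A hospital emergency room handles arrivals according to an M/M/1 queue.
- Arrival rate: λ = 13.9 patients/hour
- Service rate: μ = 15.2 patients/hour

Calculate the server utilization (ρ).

Server utilization: ρ = λ/μ
ρ = 13.9/15.2 = 0.9145
The server is busy 91.45% of the time.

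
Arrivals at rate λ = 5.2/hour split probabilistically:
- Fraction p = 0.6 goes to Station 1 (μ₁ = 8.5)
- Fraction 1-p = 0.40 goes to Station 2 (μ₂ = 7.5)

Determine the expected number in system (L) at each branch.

Effective rates: λ₁ = 5.2×0.6 = 3.12, λ₂ = 5.2×0.40 = 2.08
Station 1: ρ₁ = 3.12/8.5 = 0.36706, L₁ = ρ₁/(1-ρ₁) = 0.36706/(1-0.36706) = 0.5799
Station 2: ρ₂ = 2.08/7.5 = 0.27733, L₂ = ρ₂/(1-ρ₂) = 0.27733/(1-0.27733) = 0.3838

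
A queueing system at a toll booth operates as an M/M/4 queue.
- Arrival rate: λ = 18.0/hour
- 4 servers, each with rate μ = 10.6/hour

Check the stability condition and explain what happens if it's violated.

Stability requires ρ = λ/(cμ) < 1
ρ = 18.0/(4 × 10.6) = 18.0/42.40 = 0.4245
Since 0.4245 < 1, the system is STABLE.
The servers are busy 42.45% of the time.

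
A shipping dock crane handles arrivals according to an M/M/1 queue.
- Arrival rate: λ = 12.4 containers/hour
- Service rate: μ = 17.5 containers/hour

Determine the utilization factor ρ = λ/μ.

Server utilization: ρ = λ/μ
ρ = 12.4/17.5 = 0.7086
The server is busy 70.86% of the time.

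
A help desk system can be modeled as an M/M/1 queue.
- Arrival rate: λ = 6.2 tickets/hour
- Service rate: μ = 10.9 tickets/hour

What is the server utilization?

Server utilization: ρ = λ/μ
ρ = 6.2/10.9 = 0.5688
The server is busy 56.88% of the time.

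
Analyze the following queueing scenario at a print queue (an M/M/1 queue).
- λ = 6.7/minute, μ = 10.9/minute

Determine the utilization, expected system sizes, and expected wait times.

Step 1: ρ = λ/μ = 6.7/10.9 = 0.6147
Step 2: L = λ/(μ-λ) = 6.7/4.20 = 1.5952
Step 3: Lq = λ²/(μ(μ-λ)) = 44.89/(10.9×4.20) = 0.9806
Step 4: W = 1/(μ-λ) = 1/4.20 = 0.238095
Step 5: Wq = λ/(μ(μ-λ)) = 6.7/(10.9×4.20) = 0.1464
Step 6: P(0) = 1-ρ = 0.3853
Verify: L = λW = 6.7×0.238095 = 1.5952 ✔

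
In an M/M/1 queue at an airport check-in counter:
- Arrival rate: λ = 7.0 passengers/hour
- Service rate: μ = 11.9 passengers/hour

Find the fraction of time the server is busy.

Server utilization: ρ = λ/μ
ρ = 7.0/11.9 = 0.5882
The server is busy 58.82% of the time.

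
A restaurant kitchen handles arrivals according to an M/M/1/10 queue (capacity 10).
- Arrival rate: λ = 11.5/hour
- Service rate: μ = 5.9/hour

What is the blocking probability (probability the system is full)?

ρ = λ/μ = 11.5/5.9 = 1.94915
P₀ = (1-ρ)/(1-ρ^(K+1)) = (1-1.94915)/(1-1.94915^11) = -0.9491/-1541.7583 = 0.0006156
P_K = P₀×ρ^K = 0.00061563 × 1.94915^10 = 0.00061563 × 791.5031 = 0.4873
Blocking probability = 48.73%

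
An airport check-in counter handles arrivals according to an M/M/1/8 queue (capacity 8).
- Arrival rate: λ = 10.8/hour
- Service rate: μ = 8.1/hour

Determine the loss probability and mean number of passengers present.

ρ = λ/μ = 10.8/8.1 = 1.33333
P₀ = (1-ρ)/(1-ρ^(K+1)) = (1-1.33333)/(1-1.33333^9) = -0.3333/-12.3180 = 0.02706
P_K = P₀×ρ^K = 0.02706 × 1.33333^8 = 0.02706 × 9.9885 = 0.2703
Blocking probability P_8 = 0.2703 (27.03%)
L = ρ[1 - (K+1)ρ^K + Kρ^(K+1)] / [(1-ρ)(1-ρ^(K+1))]
L = 1.33333 × (1 - 9×9.98852 + 8×13.3180) / ((1 - 1.33333) × (1 - 13.3180)) = 5.7306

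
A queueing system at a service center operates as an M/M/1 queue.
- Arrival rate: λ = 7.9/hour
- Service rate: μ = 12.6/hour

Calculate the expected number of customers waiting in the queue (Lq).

ρ = λ/μ = 7.9/12.6 = 0.6270
For M/M/1: Lq = λ²/(μ(μ-λ))
Lq = 62.41/(12.6 × 4.70)
Lq = 1.0539 customers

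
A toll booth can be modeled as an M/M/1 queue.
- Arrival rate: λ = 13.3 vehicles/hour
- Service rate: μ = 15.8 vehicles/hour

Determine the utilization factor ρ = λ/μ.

Server utilization: ρ = λ/μ
ρ = 13.3/15.8 = 0.8418
The server is busy 84.18% of the time.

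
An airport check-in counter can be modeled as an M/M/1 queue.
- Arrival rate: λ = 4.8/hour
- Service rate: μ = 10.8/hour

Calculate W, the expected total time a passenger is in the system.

First, compute utilization: ρ = λ/μ = 4.8/10.8 = 0.4444
For M/M/1: W = 1/(μ-λ)
W = 1/(10.8-4.8) = 1/6.00
W = 0.1667 hours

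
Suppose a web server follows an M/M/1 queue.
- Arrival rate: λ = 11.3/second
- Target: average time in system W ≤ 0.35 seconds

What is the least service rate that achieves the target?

For M/M/1: W = 1/(μ-λ)
Need W ≤ 0.35, so 1/(μ-λ) ≤ 0.35
μ - λ ≥ 1/0.35 = 2.8571
μ ≥ 11.3 + 2.8571 = 14.1571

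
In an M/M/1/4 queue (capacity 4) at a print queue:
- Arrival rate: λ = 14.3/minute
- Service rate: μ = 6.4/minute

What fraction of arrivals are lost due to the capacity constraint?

ρ = λ/μ = 14.3/6.4 = 2.23438
P₀ = (1-ρ)/(1-ρ^(K+1)) = (1-2.23438)/(1-2.23438^5) = -1.2344/-54.6910 = 0.02257
P_K = P₀×ρ^K = 0.02257 × 2.23438^4 = 0.02257 × 24.9246 = 0.5625
Blocking probability = 56.25%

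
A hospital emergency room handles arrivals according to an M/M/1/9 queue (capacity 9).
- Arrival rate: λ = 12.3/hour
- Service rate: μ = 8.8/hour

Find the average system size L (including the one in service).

ρ = λ/μ = 12.3/8.8 = 1.39773
P₀ = (1-ρ)/(1-ρ^(K+1)) = (1-1.39773)/(1-1.39773^10) = -0.3977/-27.4599 = 0.01448
P_K = P₀×ρ^K = 0.014484 × 1.39773^9 = 0.014484 × 20.3615 = 0.2949
L = ρ[1 - (K+1)ρ^K + Kρ^(K+1)] / [(1-ρ)(1-ρ^(K+1))]
L = 1.39773 × (1 - 10×20.3615 + 9×28.4599) / ((1 - 1.39773) × (1 - 28.4599)) = 6.8499 patients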